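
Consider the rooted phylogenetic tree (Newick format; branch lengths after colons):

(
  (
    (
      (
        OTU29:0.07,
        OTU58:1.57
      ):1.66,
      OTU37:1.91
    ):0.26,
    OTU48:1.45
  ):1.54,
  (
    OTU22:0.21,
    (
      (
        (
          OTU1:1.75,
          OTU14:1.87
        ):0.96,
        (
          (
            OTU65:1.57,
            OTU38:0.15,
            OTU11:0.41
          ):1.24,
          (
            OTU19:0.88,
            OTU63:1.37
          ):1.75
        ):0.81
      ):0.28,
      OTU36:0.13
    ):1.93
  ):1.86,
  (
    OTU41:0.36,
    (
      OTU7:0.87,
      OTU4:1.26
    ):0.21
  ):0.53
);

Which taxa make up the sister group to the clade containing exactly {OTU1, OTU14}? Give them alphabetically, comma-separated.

The clade containing exactly {OTU1, OTU14} attaches to the tree at the node subtending ((OTU1,OTU14),((OTU65,OTU38,OTU11),(OTU19,OTU63))).
The other lineage descending from that same node — the sister group — is ((OTU65,OTU38,OTU11),(OTU19,OTU63)); its 5 tips in alphabetical order are the answer.

OTU11, OTU19, OTU38, OTU63, OTU65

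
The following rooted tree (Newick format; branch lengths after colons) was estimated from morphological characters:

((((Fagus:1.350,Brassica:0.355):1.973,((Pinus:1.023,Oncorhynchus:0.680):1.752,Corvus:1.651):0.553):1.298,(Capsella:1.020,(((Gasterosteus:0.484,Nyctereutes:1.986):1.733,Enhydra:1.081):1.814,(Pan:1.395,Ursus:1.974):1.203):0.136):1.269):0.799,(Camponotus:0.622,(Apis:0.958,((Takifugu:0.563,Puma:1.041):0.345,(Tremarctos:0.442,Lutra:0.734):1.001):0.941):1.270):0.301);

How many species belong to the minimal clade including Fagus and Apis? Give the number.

17

The MRCA of Fagus and Apis is the root, so the clade is the entire tree.
That clade contains 17 terminal taxa: Apis, Brassica, Camponotus, Capsella, Corvus, Enhydra, Fagus, Gasterosteus, Lutra, Nyctereutes, Oncorhynchus, Pan, Pinus, Puma, Takifugu, Tremarctos, Ursus.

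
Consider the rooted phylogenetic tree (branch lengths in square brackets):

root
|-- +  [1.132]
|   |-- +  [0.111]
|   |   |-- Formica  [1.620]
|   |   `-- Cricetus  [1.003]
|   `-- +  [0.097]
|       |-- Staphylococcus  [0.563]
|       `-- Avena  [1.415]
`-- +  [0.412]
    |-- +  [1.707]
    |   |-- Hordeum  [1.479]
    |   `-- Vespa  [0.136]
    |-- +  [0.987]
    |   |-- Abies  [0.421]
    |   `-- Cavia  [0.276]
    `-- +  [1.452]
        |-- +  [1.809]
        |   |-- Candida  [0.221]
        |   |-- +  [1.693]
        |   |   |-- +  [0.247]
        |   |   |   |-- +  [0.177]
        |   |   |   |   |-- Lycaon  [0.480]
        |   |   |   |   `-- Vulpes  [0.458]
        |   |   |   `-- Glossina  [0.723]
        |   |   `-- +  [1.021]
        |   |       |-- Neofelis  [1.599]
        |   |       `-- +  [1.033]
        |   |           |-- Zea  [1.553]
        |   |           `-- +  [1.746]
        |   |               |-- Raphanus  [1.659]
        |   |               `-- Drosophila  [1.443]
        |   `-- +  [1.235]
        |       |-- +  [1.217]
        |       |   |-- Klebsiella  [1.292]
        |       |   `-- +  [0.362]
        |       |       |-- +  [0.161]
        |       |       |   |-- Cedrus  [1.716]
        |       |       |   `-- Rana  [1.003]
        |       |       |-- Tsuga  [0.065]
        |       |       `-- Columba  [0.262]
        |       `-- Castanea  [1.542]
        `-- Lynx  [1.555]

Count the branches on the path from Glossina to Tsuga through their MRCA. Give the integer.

The MRCA of Glossina and Tsuga is the node subtending (Candida,(((Lycaon,Vulpes),Glossina),(Neofelis,(Zea,(Raphanus,Drosophila)))),((Klebsiella,((Cedrus,Rana),Tsuga,Columba)),Castanea)).
From Glossina up to that node: 3 branches. From Tsuga up to the same node: 4 branches. Total: 3 + 4 = 7.

7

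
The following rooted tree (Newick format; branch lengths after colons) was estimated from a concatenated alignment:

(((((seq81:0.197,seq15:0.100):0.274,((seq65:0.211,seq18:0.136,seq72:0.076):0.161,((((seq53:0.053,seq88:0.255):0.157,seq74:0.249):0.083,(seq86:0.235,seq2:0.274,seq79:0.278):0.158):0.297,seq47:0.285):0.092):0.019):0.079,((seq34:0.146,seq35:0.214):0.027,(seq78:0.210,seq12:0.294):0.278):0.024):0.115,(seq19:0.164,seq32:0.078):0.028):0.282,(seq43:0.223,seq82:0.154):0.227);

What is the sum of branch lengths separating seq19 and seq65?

0.777

The path runs seq19 → … → MRCA → … → seq65; the MRCA is the node subtending ((((seq81,seq15),((seq65,seq18,seq72),((((seq53,seq88),seq74),(seq86,seq2,seq79)),seq47))),((seq34,seq35),(seq78,seq12))),(seq19,seq32)).
Branch lengths along that path: 0.164 + 0.028 + 0.115 + 0.079 + 0.019 + 0.161 + 0.211 = 0.777.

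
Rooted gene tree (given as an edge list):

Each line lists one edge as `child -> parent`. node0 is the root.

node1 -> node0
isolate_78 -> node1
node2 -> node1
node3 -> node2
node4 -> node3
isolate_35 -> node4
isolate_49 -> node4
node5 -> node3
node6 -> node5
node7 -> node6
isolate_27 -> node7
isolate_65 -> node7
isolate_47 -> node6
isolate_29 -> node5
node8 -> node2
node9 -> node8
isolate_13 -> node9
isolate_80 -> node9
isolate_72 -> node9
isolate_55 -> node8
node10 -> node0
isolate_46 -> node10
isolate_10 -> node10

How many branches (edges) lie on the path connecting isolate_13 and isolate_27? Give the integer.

The MRCA of isolate_13 and isolate_27 is the node subtending (((isolate_35,isolate_49),(((isolate_27,isolate_65),isolate_47),isolate_29)),((isolate_13,isolate_80,isolate_72),isolate_55)).
From isolate_13 up to that node: 3 branches. From isolate_27 up to the same node: 5 branches. Total: 3 + 5 = 8.

8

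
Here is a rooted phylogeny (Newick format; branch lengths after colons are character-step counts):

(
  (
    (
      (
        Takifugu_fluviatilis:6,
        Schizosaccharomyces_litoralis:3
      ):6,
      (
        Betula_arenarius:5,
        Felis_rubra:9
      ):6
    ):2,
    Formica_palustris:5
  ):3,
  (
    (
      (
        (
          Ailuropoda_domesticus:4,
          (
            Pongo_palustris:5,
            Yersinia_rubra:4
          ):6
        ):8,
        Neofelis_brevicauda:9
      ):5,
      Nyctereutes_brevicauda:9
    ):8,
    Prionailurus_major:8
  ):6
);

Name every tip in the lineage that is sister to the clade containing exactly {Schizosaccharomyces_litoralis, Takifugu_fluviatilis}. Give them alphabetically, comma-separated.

Betula_arenarius, Felis_rubra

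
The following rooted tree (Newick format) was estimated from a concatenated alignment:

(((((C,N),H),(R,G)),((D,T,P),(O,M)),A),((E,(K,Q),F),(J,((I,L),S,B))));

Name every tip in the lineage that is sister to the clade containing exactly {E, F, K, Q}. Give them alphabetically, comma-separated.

The clade containing exactly {E, F, K, Q} attaches to the tree at the node subtending ((E,(K,Q),F),(J,((I,L),S,B))).
The other lineage descending from that same node — the sister group — is (J,((I,L),S,B)); its 5 tips in alphabetical order are the answer.

B, I, J, L, S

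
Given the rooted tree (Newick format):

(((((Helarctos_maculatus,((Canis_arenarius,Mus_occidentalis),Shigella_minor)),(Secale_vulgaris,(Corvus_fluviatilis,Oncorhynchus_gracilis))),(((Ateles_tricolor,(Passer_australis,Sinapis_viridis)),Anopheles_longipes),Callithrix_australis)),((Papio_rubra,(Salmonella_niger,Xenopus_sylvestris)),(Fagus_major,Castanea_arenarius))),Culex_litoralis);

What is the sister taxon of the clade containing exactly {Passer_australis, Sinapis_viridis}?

The clade containing exactly {Passer_australis, Sinapis_viridis} attaches to the tree at the node subtending (Ateles_tricolor,(Passer_australis,Sinapis_viridis)).
The other lineage descending from that same node — the sister group — is the single tip Ateles_tricolor.

Ateles_tricolor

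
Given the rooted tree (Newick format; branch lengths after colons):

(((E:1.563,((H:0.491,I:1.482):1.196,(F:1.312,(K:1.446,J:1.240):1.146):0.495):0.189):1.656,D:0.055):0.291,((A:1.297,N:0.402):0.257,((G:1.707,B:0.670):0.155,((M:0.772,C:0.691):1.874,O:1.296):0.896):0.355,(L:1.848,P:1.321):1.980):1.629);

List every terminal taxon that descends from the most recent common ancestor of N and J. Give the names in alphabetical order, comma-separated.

Tracing N: it sits inside (A,N).
Tracing J: it sits inside (K,J).
The smallest clade enclosing both is the whole tree (their MRCA is the root), so the answer is all 16 tips in alphabetical order.

A, B, C, D, E, F, G, H, I, J, K, L, M, N, O, P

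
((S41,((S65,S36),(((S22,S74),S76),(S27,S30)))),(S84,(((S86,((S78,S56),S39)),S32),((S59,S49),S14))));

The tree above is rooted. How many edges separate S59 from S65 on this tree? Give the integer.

9

The MRCA of S59 and S65 is the root of the tree.
From S59 up to that node: 5 branches. From S65 up to the same node: 4 branches. Total: 5 + 4 = 9.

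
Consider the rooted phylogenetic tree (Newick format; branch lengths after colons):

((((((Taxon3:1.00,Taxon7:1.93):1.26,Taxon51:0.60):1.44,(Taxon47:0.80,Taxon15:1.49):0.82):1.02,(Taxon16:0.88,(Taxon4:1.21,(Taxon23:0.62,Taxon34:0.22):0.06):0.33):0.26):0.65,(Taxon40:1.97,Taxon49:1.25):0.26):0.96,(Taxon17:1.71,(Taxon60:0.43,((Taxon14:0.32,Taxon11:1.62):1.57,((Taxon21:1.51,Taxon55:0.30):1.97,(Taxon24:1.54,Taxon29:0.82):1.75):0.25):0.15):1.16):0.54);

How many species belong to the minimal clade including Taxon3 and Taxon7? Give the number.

The MRCA of Taxon3 and Taxon7 is the node subtending (Taxon3,Taxon7).
That clade contains 2 terminal taxa: Taxon3, Taxon7.

2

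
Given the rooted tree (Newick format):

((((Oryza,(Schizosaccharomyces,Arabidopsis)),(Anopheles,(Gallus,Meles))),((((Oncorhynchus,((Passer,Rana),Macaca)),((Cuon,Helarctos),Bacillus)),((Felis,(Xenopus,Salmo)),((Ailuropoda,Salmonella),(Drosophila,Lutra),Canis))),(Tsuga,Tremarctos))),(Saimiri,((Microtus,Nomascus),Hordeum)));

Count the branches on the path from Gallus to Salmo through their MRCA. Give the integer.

The MRCA of Gallus and Salmo is the node subtending (((Oryza,(Schizosaccharomyces,Arabidopsis)),(Anopheles,(Gallus,Meles))),((((Oncorhynchus,((Passer,Rana),Macaca)),((Cuon,Helarctos),Bacillus)),((Felis,(Xenopus,Salmo)),((Ailuropoda,Salmonella),(Drosophila,Lutra),Canis))),(Tsuga,Tremarctos))).
From Gallus up to that node: 4 branches. From Salmo up to the same node: 6 branches. Total: 4 + 6 = 10.

10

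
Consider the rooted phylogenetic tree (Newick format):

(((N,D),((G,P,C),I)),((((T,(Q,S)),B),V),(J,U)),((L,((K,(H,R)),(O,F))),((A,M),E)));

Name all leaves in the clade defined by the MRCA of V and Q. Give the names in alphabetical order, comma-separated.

B, Q, S, T, V

Tracing V: it sits inside (((T,(Q,S)),B),V).
Tracing Q: it sits inside (Q,S).
The smallest clade enclosing both is (((T,(Q,S)),B),V); the answer is its 5 terminal taxa in alphabetical order.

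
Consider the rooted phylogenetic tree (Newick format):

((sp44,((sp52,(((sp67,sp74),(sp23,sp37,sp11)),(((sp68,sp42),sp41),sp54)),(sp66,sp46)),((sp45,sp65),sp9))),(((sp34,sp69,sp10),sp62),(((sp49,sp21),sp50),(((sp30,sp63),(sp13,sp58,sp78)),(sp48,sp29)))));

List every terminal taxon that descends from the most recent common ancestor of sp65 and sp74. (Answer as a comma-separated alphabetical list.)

sp11, sp23, sp37, sp41, sp42, sp45, sp46, sp52, sp54, sp65, sp66, sp67, sp68, sp74, sp9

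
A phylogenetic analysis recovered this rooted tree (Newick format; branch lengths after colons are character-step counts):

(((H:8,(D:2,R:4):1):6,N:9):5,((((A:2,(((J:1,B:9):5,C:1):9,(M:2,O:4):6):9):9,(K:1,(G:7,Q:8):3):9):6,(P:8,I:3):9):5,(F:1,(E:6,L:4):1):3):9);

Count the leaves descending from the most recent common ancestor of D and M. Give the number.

18

The MRCA of D and M is the root, so the clade is the entire tree.
That clade contains 18 terminal taxa: A, B, C, D, E, F, G, H, I, J, K, L, M, N, O, P, Q, R.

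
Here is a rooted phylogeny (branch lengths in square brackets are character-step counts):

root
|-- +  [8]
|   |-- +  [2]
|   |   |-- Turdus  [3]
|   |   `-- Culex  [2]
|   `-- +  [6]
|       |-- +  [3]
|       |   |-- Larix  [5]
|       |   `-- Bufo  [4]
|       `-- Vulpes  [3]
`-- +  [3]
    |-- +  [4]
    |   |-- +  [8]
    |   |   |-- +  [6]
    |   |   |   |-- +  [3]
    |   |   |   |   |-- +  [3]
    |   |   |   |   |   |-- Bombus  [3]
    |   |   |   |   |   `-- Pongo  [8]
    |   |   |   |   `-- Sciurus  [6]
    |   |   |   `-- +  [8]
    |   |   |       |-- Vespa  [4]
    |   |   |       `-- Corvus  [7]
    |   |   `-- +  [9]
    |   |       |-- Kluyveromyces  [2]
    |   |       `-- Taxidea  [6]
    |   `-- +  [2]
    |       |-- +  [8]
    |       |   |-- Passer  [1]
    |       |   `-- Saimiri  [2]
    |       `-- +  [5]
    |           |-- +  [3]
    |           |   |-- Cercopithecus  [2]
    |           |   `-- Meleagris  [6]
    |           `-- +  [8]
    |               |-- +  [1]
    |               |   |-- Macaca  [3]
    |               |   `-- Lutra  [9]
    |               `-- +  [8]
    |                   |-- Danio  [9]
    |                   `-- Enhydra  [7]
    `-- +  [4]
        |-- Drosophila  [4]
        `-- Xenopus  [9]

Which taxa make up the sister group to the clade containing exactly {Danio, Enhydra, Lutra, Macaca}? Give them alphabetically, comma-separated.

Cercopithecus, Meleagris

The clade containing exactly {Danio, Enhydra, Lutra, Macaca} attaches to the tree at the node subtending ((Cercopithecus,Meleagris),((Macaca,Lutra),(Danio,Enhydra))).
The other lineage descending from that same node — the sister group — is (Cercopithecus,Meleagris); its 2 tips in alphabetical order are the answer.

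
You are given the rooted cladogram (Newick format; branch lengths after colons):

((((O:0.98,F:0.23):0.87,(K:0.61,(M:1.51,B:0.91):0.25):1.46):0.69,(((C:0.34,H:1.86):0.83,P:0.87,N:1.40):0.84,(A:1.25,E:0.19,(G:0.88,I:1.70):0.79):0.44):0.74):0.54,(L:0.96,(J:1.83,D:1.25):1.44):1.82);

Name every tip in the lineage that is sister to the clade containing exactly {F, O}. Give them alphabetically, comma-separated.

The clade containing exactly {F, O} attaches to the tree at the node subtending ((O,F),(K,(M,B))).
The other lineage descending from that same node — the sister group — is (K,(M,B)); its 3 tips in alphabetical order are the answer.

B, K, M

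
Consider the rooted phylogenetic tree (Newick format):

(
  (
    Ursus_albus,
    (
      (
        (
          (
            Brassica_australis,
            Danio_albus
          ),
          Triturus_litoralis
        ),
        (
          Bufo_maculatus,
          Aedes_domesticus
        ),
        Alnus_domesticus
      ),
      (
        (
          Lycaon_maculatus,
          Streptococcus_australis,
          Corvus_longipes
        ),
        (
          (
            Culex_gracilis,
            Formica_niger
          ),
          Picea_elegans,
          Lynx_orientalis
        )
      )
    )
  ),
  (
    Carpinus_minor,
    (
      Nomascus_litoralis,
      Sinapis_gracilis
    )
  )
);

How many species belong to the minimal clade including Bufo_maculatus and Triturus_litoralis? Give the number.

6

The MRCA of Bufo_maculatus and Triturus_litoralis is the node subtending (((Brassica_australis,Danio_albus),Triturus_litoralis),(Bufo_maculatus,Aedes_domesticus),Alnus_domesticus).
That clade contains 6 terminal taxa: Aedes_domesticus, Alnus_domesticus, Brassica_australis, Bufo_maculatus, Danio_albus, Triturus_litoralis.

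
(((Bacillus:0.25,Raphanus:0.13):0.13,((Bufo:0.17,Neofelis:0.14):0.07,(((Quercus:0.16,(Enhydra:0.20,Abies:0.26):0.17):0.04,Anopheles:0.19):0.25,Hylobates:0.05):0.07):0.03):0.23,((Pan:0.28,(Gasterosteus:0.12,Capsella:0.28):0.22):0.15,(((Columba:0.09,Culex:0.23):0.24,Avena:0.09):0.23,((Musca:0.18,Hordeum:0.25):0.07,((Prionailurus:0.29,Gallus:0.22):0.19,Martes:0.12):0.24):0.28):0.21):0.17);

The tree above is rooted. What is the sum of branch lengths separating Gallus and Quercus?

The path runs Gallus → … → MRCA → … → Quercus; the MRCA is the root of the tree.
Branch lengths along that path: 0.22 + 0.19 + 0.24 + 0.28 + 0.21 + 0.17 + 0.23 + 0.03 + 0.07 + 0.25 + 0.04 + 0.16 = 2.09.

2.09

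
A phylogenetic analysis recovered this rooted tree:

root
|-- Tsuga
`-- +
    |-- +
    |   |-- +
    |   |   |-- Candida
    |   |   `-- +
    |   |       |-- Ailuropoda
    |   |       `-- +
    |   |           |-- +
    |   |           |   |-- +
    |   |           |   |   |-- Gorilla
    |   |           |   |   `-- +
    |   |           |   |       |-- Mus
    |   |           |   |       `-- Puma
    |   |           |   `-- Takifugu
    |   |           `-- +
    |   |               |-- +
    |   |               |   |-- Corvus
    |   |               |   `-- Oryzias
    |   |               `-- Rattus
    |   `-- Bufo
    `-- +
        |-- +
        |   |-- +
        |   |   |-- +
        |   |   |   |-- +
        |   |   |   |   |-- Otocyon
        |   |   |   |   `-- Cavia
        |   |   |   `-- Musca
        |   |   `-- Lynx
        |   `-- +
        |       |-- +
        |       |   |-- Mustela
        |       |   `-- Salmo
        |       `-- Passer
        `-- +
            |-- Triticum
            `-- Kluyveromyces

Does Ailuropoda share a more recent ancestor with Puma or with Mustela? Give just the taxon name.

The MRCA of Ailuropoda and Puma subtends (Ailuropoda,(((Gorilla,(Mus,Puma)),Takifugu),((Corvus,Oryzias),Rattus))) (8 taxa).
The MRCA of Ailuropoda and Mustela subtends (((Candida,(Ailuropoda,(((Gorilla,(Mus,Puma)),Takifugu),((Corvus,Oryzias),Rattus)))),Bufo),(((((Otocyon,Cavia),Musca),Lynx),((Mustela,Salmo),Passer)),(Triticum,Kluyveromyces))) (19 taxa).
The first is nested inside the second, so Ailuropoda shares a more recent common ancestor with Puma.

Puma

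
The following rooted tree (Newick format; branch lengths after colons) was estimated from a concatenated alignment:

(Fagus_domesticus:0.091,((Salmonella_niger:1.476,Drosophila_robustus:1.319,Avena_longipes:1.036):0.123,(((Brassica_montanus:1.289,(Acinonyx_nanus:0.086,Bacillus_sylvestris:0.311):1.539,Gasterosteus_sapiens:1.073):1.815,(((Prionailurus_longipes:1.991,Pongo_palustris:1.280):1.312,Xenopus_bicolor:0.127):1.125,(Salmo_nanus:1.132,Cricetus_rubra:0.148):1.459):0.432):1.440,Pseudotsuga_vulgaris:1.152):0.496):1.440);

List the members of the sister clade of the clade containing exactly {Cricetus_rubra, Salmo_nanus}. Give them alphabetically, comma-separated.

Pongo_palustris, Prionailurus_longipes, Xenopus_bicolor

The clade containing exactly {Cricetus_rubra, Salmo_nanus} attaches to the tree at the node subtending (((Prionailurus_longipes,Pongo_palustris),Xenopus_bicolor),(Salmo_nanus,Cricetus_rubra)).
The other lineage descending from that same node — the sister group — is ((Prionailurus_longipes,Pongo_palustris),Xenopus_bicolor); its 3 tips in alphabetical order are the answer.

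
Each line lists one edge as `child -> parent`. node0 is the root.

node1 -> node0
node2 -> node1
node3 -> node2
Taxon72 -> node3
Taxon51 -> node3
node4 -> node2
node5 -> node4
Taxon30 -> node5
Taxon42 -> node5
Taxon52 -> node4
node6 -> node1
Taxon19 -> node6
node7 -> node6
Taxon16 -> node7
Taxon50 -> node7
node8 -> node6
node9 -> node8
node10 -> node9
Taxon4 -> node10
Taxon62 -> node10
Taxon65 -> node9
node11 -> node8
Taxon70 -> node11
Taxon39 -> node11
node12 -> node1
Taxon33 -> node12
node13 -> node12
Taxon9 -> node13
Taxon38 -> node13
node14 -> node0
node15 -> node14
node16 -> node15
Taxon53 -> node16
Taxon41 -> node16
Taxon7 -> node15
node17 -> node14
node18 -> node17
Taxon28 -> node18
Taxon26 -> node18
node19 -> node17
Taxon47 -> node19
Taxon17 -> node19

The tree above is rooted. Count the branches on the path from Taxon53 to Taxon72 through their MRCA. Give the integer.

The MRCA of Taxon53 and Taxon72 is the root of the tree.
From Taxon53 up to that node: 4 branches. From Taxon72 up to the same node: 4 branches. Total: 4 + 4 = 8.

8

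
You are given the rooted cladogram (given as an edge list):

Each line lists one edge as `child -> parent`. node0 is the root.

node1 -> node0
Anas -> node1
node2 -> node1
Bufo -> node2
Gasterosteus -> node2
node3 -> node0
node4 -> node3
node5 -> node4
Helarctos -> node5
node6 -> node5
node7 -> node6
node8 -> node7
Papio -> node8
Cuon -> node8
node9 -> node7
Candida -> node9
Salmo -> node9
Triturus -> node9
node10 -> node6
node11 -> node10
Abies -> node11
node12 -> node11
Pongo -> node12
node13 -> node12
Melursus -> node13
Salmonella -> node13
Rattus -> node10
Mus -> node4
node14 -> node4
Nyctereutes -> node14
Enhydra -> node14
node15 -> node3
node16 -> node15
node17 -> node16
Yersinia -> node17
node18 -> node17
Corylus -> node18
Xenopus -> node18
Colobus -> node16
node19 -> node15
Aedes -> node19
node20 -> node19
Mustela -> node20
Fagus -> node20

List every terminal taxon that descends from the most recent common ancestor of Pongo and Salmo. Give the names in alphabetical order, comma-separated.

Tracing Pongo: it sits inside (Pongo,(Melursus,Salmonella)).
Tracing Salmo: it sits inside (Candida,Salmo,Triturus).
The smallest clade enclosing both is (((Papio,Cuon),(Candida,Salmo,Triturus)),((Abies,(Pongo,(Melursus,Salmonella))),Rattus)); the answer is its 10 terminal taxa in alphabetical order.

Abies, Candida, Cuon, Melursus, Papio, Pongo, Rattus, Salmo, Salmonella, Triturus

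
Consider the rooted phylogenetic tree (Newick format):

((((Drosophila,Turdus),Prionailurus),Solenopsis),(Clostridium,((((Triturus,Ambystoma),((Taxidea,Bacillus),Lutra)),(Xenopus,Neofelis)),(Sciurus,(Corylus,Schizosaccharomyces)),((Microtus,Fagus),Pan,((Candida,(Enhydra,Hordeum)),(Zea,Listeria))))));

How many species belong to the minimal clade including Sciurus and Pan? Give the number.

18

The MRCA of Sciurus and Pan is the node subtending ((((Triturus,Ambystoma),((Taxidea,Bacillus),Lutra)),(Xenopus,Neofelis)),(Sciurus,(Corylus,Schizosaccharomyces)),((Microtus,Fagus),Pan,((Candida,(Enhydra,Hordeum)),(Zea,Listeria)))).
That clade contains 18 terminal taxa: Ambystoma, Bacillus, Candida, Corylus, Enhydra, Fagus, Hordeum, Listeria, Lutra, Microtus, Neofelis, Pan, Schizosaccharomyces, Sciurus, Taxidea, Triturus, Xenopus, Zea.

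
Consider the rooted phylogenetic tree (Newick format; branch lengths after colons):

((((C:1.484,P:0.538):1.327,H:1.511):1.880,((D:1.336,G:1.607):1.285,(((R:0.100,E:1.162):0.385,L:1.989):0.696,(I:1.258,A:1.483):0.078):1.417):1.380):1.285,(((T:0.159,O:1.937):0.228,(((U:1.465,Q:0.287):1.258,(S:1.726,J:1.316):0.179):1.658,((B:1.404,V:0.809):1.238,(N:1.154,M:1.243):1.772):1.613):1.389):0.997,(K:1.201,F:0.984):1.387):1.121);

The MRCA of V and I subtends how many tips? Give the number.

22

The MRCA of V and I is the root, so the clade is the entire tree.
That clade contains 22 terminal taxa: A, B, C, D, E, F, G, H, I, J, K, L, M, N, O, P, Q, R, S, T, U, V.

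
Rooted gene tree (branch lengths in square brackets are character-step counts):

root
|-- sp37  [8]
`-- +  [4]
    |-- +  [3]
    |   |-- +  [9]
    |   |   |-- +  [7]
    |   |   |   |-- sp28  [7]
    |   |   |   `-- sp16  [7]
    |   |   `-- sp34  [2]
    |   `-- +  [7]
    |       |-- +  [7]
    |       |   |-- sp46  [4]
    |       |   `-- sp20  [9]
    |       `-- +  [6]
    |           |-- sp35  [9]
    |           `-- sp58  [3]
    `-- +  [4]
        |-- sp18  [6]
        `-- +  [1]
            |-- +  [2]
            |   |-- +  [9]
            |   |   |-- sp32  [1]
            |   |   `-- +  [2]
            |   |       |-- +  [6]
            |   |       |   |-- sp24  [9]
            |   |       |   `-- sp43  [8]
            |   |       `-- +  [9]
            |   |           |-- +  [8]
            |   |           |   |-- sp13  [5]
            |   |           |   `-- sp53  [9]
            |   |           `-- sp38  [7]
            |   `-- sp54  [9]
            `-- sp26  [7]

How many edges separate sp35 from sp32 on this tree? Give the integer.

9

The MRCA of sp35 and sp32 is the node subtending ((((sp28,sp16),sp34),((sp46,sp20),(sp35,sp58))),(sp18,(((sp32,((sp24,sp43),((sp13,sp53),sp38))),sp54),sp26))).
From sp35 up to that node: 4 branches. From sp32 up to the same node: 5 branches. Total: 4 + 5 = 9.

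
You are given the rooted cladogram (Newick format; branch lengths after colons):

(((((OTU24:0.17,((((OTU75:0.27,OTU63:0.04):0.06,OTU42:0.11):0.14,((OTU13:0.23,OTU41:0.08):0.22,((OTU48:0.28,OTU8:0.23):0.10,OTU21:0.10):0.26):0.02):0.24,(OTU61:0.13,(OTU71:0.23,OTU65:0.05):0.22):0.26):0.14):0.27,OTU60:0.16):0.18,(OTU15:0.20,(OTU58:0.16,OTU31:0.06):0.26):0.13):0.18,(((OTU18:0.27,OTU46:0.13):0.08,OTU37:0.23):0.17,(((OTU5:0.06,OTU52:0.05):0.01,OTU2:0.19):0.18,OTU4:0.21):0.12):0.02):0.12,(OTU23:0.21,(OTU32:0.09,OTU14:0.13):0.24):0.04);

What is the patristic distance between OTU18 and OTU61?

1.70

The path runs OTU18 → … → MRCA → … → OTU61; the MRCA is the node subtending ((((OTU24,((((OTU75,OTU63),OTU42),((OTU13,OTU41),((OTU48,OTU8),OTU21))),(OTU61,(OTU71,OTU65)))),OTU60),(OTU15,(OTU58,OTU31))),(((OTU18,OTU46),OTU37),(((OTU5,OTU52),OTU2),OTU4))).
Branch lengths along that path: 0.27 + 0.08 + 0.17 + 0.02 + 0.18 + 0.18 + 0.27 + 0.14 + 0.26 + 0.13 = 1.70.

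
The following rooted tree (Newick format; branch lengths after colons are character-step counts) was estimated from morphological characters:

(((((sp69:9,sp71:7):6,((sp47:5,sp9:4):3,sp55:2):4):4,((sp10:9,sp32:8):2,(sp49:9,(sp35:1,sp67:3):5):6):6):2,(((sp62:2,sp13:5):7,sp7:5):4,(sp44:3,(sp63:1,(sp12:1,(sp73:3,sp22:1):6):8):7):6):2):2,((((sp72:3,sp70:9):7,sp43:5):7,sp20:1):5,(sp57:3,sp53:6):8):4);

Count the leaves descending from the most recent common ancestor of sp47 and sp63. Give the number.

The MRCA of sp47 and sp63 is the node subtending ((((sp69,sp71),((sp47,sp9),sp55)),((sp10,sp32),(sp49,(sp35,sp67)))),(((sp62,sp13),sp7),(sp44,(sp63,(sp12,(sp73,sp22)))))).
That clade contains 18 terminal taxa: sp10, sp12, sp13, sp22, sp32, sp35, sp44, sp47, sp49, sp55, sp62, sp63, sp67, sp69, sp7, sp71, sp73, sp9.

18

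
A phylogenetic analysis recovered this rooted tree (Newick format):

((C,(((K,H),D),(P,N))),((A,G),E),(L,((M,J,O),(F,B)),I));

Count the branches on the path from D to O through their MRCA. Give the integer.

The MRCA of D and O is the root of the tree.
From D up to that node: 4 branches. From O up to the same node: 4 branches. Total: 4 + 4 = 8.

8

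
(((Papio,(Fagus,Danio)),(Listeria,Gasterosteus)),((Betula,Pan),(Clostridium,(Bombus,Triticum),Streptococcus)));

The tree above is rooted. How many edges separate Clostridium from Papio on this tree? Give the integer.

6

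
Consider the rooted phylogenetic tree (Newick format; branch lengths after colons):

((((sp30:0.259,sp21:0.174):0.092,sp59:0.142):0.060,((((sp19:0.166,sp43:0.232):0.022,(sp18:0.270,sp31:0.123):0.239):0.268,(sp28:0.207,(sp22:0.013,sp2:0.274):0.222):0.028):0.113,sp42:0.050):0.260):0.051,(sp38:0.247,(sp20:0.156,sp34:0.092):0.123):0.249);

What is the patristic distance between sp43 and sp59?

1.097

The path runs sp43 → … → MRCA → … → sp59; the MRCA is the node subtending (((sp30,sp21),sp59),((((sp19,sp43),(sp18,sp31)),(sp28,(sp22,sp2))),sp42)).
Branch lengths along that path: 0.232 + 0.022 + 0.268 + 0.113 + 0.260 + 0.060 + 0.142 = 1.097.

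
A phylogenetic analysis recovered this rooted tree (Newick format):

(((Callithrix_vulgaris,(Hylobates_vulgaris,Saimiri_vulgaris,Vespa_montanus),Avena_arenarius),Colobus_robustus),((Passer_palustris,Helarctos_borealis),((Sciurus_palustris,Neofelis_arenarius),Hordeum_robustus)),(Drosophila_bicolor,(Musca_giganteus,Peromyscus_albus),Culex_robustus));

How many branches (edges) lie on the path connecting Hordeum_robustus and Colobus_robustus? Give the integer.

5

The MRCA of Hordeum_robustus and Colobus_robustus is the root of the tree.
From Hordeum_robustus up to that node: 3 branches. From Colobus_robustus up to the same node: 2 branches. Total: 3 + 2 = 5.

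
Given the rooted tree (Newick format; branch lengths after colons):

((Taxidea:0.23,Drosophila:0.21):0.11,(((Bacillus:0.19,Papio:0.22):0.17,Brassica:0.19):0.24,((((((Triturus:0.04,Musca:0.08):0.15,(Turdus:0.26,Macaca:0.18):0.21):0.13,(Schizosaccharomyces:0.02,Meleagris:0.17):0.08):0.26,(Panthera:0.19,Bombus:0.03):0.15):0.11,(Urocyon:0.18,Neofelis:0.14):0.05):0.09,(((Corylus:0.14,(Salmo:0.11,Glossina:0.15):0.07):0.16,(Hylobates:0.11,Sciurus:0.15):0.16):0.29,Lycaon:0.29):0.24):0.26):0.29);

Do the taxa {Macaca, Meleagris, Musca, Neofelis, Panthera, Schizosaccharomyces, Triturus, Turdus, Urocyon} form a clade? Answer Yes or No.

No

The MRCA of the listed taxa subtends (((((Triturus,Musca),(Turdus,Macaca)),(Schizosaccharomyces,Meleagris)),(Panthera,Bombus)),(Urocyon,Neofelis)).
That clade also contains Bombus, which is not in the proposed group, so the group is not monophyletic.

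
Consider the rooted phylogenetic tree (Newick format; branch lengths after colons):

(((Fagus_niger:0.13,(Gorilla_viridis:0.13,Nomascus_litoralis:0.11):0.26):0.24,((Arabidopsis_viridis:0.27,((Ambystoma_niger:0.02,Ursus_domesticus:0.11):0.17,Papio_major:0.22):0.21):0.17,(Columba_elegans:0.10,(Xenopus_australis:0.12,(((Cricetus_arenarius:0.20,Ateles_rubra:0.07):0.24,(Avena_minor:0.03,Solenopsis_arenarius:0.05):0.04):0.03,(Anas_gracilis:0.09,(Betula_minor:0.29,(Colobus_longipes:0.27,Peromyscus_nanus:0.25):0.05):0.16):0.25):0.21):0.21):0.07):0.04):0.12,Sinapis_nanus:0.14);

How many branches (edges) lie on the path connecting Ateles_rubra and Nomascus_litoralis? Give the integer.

The MRCA of Ateles_rubra and Nomascus_litoralis is the node subtending ((Fagus_niger,(Gorilla_viridis,Nomascus_litoralis)),((Arabidopsis_viridis,((Ambystoma_niger,Ursus_domesticus),Papio_major)),(Columba_elegans,(Xenopus_australis,(((Cricetus_arenarius,Ateles_rubra),(Avena_minor,Solenopsis_arenarius)),(Anas_gracilis,(Betula_minor,(Colobus_longipes,Peromyscus_nanus)))))))).
From Ateles_rubra up to that node: 7 branches. From Nomascus_litoralis up to the same node: 3 branches. Total: 7 + 3 = 10.

10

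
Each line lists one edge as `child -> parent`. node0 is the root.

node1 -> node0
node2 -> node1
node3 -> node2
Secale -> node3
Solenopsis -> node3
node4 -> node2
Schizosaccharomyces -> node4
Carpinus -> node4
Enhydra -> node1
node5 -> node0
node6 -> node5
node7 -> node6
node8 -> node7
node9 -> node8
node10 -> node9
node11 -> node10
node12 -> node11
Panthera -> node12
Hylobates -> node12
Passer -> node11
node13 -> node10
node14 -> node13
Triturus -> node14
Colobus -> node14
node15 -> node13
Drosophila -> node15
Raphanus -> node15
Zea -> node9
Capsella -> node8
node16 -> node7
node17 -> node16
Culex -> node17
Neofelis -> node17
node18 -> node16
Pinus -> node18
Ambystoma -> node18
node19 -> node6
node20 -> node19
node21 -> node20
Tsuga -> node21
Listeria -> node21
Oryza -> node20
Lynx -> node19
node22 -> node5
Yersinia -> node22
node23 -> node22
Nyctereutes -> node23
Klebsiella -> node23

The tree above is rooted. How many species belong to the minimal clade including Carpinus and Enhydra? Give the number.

5

The MRCA of Carpinus and Enhydra is the node subtending (((Secale,Solenopsis),(Schizosaccharomyces,Carpinus)),Enhydra).
That clade contains 5 terminal taxa: Carpinus, Enhydra, Schizosaccharomyces, Secale, Solenopsis.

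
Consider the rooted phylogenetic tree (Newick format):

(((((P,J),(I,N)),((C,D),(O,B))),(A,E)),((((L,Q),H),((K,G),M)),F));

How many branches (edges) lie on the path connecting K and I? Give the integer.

10

The MRCA of K and I is the root of the tree.
From K up to that node: 5 branches. From I up to the same node: 5 branches. Total: 5 + 5 = 10.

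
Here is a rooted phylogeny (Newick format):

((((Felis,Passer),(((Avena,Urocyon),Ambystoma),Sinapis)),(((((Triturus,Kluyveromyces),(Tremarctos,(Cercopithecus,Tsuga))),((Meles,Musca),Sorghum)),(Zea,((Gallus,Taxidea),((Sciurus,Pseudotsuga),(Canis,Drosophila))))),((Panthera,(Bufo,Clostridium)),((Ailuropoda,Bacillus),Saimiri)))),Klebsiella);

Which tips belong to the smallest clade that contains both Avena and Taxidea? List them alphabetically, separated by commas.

Ailuropoda, Ambystoma, Avena, Bacillus, Bufo, Canis, Cercopithecus, Clostridium, Drosophila, Felis, Gallus, Kluyveromyces, Meles, Musca, Panthera, Passer, Pseudotsuga, Saimiri, Sciurus, Sinapis, Sorghum, Taxidea, Tremarctos, Triturus, Tsuga, Urocyon, Zea

Tracing Avena: it sits inside (Avena,Urocyon).
Tracing Taxidea: it sits inside (Gallus,Taxidea).
The smallest clade enclosing both is (((Felis,Passer),(((Avena,Urocyon),Ambystoma),Sinapis)),(((((Triturus,Kluyveromyces),(Tremarctos,(Cercopithecus,Tsuga))),((Meles,Musca),Sorghum)),(Zea,((Gallus,Taxidea),((Sciurus,Pseudotsuga),(Canis,Drosophila))))),((Panthera,(Bufo,Clostridium)),((Ailuropoda,Bacillus),Saimiri)))); the answer is its 27 terminal taxa in alphabetical order.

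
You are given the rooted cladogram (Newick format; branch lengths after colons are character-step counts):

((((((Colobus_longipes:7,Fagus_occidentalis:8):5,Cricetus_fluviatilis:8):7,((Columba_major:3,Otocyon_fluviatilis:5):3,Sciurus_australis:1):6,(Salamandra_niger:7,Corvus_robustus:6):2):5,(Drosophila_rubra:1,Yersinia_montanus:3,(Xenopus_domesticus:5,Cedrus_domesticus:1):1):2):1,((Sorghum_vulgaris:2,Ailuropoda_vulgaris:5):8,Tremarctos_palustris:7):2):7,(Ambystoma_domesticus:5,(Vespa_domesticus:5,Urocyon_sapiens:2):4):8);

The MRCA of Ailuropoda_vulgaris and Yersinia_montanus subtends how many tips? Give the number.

15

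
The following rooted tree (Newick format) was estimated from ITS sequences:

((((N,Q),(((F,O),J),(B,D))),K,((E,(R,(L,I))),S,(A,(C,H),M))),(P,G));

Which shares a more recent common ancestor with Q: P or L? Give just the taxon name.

The MRCA of Q and L subtends (((N,Q),(((F,O),J),(B,D))),K,((E,(R,(L,I))),S,(A,(C,H),M))) (17 taxa).
The MRCA of Q and P is the root, subtending the entire tree (19 taxa).
The first is nested inside the second, so Q shares a more recent common ancestor with L.

L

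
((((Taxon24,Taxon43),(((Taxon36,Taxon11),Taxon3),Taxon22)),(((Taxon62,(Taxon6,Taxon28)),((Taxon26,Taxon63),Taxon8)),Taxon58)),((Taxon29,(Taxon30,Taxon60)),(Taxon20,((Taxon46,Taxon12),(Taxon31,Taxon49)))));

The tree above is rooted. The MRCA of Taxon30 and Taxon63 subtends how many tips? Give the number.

21

The MRCA of Taxon30 and Taxon63 is the root, so the clade is the entire tree.
That clade contains 21 terminal taxa: Taxon11, Taxon12, Taxon20, Taxon22, Taxon24, Taxon26, Taxon28, Taxon29, Taxon3, Taxon30, Taxon31, Taxon36, Taxon43, Taxon46, Taxon49, Taxon58, Taxon6, Taxon60, Taxon62, Taxon63, Taxon8.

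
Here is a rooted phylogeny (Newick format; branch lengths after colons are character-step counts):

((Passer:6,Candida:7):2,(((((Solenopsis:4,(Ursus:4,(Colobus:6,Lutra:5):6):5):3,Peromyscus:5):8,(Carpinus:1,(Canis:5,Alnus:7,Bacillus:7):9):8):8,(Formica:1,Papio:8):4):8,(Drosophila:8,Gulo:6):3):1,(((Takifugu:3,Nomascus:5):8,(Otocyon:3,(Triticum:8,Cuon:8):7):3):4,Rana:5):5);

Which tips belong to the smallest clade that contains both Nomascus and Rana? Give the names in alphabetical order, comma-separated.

Tracing Nomascus: it sits inside (Takifugu,Nomascus).
Tracing Rana: it sits inside (((Takifugu,Nomascus),(Otocyon,(Triticum,Cuon))),Rana).
The smallest clade enclosing both is (((Takifugu,Nomascus),(Otocyon,(Triticum,Cuon))),Rana); the answer is its 6 terminal taxa in alphabetical order.

Cuon, Nomascus, Otocyon, Rana, Takifugu, Triticum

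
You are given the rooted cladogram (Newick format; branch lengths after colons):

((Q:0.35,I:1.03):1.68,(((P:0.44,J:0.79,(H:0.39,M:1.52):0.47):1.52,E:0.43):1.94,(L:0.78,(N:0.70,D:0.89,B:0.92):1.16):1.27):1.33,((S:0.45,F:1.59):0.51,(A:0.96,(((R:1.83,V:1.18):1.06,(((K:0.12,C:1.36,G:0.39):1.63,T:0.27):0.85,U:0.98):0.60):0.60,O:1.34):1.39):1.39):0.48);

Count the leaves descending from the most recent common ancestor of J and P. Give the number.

4

The MRCA of J and P is the node subtending (P,J,(H,M)).
That clade contains 4 terminal taxa: H, J, M, P.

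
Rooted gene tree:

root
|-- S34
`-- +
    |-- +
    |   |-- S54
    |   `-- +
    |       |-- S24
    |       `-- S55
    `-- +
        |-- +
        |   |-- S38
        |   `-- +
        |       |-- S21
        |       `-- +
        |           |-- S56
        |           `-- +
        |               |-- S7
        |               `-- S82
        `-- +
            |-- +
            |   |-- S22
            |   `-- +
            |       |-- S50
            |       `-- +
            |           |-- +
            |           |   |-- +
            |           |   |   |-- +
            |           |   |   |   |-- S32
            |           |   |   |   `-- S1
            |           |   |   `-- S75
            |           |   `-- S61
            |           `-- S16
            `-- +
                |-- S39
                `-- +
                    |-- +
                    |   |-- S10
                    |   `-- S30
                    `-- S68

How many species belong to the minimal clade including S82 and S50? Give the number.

16

The MRCA of S82 and S50 is the node subtending ((S38,(S21,(S56,(S7,S82)))),((S22,(S50,((((S32,S1),S75),S61),S16))),(S39,((S10,S30),S68)))).
That clade contains 16 terminal taxa: S1, S10, S16, S21, S22, S30, S32, S38, S39, S50, S56, S61, S68, S7, S75, S82.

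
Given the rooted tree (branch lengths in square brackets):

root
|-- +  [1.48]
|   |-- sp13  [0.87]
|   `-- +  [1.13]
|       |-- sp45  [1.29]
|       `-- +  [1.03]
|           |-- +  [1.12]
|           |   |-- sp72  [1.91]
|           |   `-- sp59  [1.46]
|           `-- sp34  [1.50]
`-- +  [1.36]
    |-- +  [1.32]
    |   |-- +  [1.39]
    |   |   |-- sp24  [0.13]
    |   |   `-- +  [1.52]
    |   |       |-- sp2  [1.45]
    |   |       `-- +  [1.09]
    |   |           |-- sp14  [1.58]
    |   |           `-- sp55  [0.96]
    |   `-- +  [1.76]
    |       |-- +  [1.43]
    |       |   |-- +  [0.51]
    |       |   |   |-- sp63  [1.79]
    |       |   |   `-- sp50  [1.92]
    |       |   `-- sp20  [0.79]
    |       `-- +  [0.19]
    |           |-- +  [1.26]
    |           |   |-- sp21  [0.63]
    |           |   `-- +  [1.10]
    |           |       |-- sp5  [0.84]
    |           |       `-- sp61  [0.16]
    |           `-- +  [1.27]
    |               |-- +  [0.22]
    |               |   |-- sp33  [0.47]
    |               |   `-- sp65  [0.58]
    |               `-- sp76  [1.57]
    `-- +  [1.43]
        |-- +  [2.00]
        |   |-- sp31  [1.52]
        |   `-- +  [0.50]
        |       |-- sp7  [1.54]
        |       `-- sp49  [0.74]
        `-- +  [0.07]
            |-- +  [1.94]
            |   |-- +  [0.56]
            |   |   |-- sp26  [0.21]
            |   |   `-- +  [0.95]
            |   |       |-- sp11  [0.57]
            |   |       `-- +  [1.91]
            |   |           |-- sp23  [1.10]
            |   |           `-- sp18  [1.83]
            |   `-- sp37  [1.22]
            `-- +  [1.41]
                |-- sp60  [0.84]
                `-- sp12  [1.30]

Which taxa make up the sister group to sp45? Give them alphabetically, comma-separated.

sp34, sp59, sp72

sp45 attaches to the tree at the node subtending (sp45,((sp72,sp59),sp34)).
The other lineage descending from that same node — the sister group — is ((sp72,sp59),sp34); its 3 tips in alphabetical order are the answer.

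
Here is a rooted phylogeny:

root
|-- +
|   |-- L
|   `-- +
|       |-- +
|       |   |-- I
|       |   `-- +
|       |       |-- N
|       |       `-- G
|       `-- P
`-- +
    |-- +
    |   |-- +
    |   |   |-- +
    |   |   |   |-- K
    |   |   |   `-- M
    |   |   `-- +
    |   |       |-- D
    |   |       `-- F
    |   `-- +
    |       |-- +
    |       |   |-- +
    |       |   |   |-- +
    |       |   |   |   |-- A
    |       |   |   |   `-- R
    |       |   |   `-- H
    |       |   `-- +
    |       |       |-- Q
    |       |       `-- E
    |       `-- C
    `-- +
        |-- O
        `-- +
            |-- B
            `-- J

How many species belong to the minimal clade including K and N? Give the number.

18

The MRCA of K and N is the root, so the clade is the entire tree.
That clade contains 18 terminal taxa: A, B, C, D, E, F, G, H, I, J, K, L, M, N, O, P, Q, R.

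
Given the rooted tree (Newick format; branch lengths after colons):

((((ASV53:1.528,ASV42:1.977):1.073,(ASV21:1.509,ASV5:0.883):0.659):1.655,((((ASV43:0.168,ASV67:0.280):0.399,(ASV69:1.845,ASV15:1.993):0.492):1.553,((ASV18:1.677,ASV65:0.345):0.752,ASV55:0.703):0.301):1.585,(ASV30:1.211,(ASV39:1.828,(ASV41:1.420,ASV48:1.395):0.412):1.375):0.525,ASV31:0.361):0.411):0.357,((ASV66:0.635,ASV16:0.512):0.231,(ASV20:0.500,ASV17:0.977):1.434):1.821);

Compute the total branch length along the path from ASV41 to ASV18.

The path runs ASV41 → … → MRCA → … → ASV18; the MRCA is the node subtending ((((ASV43,ASV67),(ASV69,ASV15)),((ASV18,ASV65),ASV55)),(ASV30,(ASV39,(ASV41,ASV48))),ASV31).
Branch lengths along that path: 1.420 + 0.412 + 1.375 + 0.525 + 1.585 + 0.301 + 0.752 + 1.677 = 8.047.

8.047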